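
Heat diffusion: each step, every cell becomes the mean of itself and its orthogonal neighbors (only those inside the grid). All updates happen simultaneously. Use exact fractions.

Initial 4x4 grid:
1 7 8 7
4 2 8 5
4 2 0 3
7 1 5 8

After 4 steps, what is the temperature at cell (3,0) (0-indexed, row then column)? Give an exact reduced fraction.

Step 1: cell (3,0) = 4
Step 2: cell (3,0) = 4
Step 3: cell (3,0) = 279/80
Step 4: cell (3,0) = 5227/1440
Full grid after step 4:
  749/180 84889/18000 281947/54000 368293/64800
  23803/6000 30971/7500 876271/180000 1104763/216000
  1423/400 232223/60000 184781/45000 993923/216000
  5227/1440 51943/14400 865913/216000 13531/3240

Answer: 5227/1440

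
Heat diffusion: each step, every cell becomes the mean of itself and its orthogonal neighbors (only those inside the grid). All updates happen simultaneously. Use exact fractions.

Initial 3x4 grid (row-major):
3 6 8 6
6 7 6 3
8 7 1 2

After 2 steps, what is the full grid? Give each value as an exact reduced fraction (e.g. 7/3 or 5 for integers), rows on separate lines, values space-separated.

Answer: 17/3 239/40 139/24 197/36
61/10 583/100 523/100 203/48
25/4 463/80 67/16 41/12

Derivation:
After step 1:
  5 6 13/2 17/3
  6 32/5 5 17/4
  7 23/4 4 2
After step 2:
  17/3 239/40 139/24 197/36
  61/10 583/100 523/100 203/48
  25/4 463/80 67/16 41/12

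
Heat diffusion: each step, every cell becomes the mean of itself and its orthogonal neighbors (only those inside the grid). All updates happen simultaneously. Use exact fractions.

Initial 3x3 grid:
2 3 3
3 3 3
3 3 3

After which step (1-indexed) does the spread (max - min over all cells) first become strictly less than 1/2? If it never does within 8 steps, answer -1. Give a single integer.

Answer: 1

Derivation:
Step 1: max=3, min=8/3, spread=1/3
  -> spread < 1/2 first at step 1
Step 2: max=3, min=49/18, spread=5/18
Step 3: max=3, min=607/216, spread=41/216
Step 4: max=1069/360, min=36749/12960, spread=347/2592
Step 5: max=10643/3600, min=2225863/777600, spread=2921/31104
Step 6: max=1270517/432000, min=134139461/46656000, spread=24611/373248
Step 7: max=28503259/9720000, min=8079357967/2799360000, spread=207329/4478976
Step 8: max=1516398401/518400000, min=485854847549/167961600000, spread=1746635/53747712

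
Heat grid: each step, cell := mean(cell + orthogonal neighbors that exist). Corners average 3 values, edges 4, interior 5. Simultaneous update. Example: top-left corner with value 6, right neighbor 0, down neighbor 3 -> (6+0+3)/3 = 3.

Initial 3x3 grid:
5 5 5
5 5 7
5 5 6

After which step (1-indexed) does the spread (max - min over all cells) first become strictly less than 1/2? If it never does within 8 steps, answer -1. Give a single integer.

Step 1: max=6, min=5, spread=1
Step 2: max=1369/240, min=5, spread=169/240
Step 3: max=1007/180, min=6139/1200, spread=1723/3600
  -> spread < 1/2 first at step 3
Step 4: max=19783/3600, min=27887/5400, spread=143/432
Step 5: max=3534103/648000, min=62657/12000, spread=1205/5184
Step 6: max=210487741/38880000, min=102071683/19440000, spread=10151/62208
Step 7: max=1397458903/259200000, min=6154944751/1166400000, spread=85517/746496
Step 8: max=752084072069/139968000000, min=123471222949/23328000000, spread=720431/8957952

Answer: 3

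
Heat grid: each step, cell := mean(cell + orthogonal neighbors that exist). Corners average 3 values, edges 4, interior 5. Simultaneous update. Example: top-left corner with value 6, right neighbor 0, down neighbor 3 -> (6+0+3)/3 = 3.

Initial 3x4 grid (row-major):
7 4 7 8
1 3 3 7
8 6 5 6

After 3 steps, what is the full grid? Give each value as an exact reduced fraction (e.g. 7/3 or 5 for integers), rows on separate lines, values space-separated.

After step 1:
  4 21/4 11/2 22/3
  19/4 17/5 5 6
  5 11/2 5 6
After step 2:
  14/3 363/80 277/48 113/18
  343/80 239/50 249/50 73/12
  61/12 189/40 43/8 17/3
After step 3:
  1619/360 3951/800 38819/7200 2611/432
  7527/1600 2331/500 32387/6000 20707/3600
  3383/720 5989/1200 389/75 137/24

Answer: 1619/360 3951/800 38819/7200 2611/432
7527/1600 2331/500 32387/6000 20707/3600
3383/720 5989/1200 389/75 137/24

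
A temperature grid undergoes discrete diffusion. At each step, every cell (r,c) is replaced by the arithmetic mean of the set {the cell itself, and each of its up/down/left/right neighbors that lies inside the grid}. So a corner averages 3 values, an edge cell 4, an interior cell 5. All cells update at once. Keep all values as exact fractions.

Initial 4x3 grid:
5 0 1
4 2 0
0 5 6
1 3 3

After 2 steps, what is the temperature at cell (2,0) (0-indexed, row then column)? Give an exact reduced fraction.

Answer: 587/240

Derivation:
Step 1: cell (2,0) = 5/2
Step 2: cell (2,0) = 587/240
Full grid after step 2:
  31/12 113/60 55/36
  209/80 62/25 497/240
  587/240 72/25 259/80
  41/18 173/60 7/2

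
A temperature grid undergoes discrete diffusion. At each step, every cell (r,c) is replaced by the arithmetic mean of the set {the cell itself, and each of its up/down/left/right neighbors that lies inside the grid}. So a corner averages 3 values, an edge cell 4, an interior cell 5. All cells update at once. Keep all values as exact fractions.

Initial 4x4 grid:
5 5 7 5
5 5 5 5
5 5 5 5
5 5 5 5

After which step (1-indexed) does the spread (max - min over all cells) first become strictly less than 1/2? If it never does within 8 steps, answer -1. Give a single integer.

Answer: 3

Derivation:
Step 1: max=17/3, min=5, spread=2/3
Step 2: max=331/60, min=5, spread=31/60
Step 3: max=2911/540, min=5, spread=211/540
  -> spread < 1/2 first at step 3
Step 4: max=286843/54000, min=5, spread=16843/54000
Step 5: max=2568643/486000, min=22579/4500, spread=130111/486000
Step 6: max=76542367/14580000, min=1357159/270000, spread=3255781/14580000
Step 7: max=2287353691/437400000, min=1361107/270000, spread=82360351/437400000
Step 8: max=68361316891/13122000000, min=245506441/48600000, spread=2074577821/13122000000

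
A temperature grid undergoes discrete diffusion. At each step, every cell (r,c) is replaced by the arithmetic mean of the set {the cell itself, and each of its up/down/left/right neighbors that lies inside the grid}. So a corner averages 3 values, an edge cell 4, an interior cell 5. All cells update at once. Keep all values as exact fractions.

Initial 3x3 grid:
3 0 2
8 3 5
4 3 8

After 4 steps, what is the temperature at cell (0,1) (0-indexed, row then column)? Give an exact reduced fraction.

Answer: 252871/72000

Derivation:
Step 1: cell (0,1) = 2
Step 2: cell (0,1) = 59/20
Step 3: cell (0,1) = 3943/1200
Step 4: cell (0,1) = 252871/72000
Full grid after step 4:
  234403/64800 252871/72000 226253/64800
  1731101/432000 707387/180000 1685351/432000
  11747/2700 1882351/432000 138889/32400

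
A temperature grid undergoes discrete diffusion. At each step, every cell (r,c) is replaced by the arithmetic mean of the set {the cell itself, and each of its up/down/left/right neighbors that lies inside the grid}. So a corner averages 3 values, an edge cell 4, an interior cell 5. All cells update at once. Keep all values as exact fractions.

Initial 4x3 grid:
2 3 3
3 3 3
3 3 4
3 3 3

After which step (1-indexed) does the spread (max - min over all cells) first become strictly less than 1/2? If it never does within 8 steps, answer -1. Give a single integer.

Answer: 3

Derivation:
Step 1: max=10/3, min=8/3, spread=2/3
Step 2: max=391/120, min=49/18, spread=193/360
Step 3: max=3451/1080, min=607/216, spread=52/135
  -> spread < 1/2 first at step 3
Step 4: max=102241/32400, min=371099/129600, spread=7573/25920
Step 5: max=1522871/486000, min=22547431/7776000, spread=363701/1555200
Step 6: max=181389833/58320000, min=1365988289/466560000, spread=681043/3732480
Step 7: max=2706096043/874800000, min=82512757051/27993600000, spread=163292653/1119744000
Step 8: max=323218210699/104976000000, min=4977119565809/1679616000000, spread=1554974443/13436928000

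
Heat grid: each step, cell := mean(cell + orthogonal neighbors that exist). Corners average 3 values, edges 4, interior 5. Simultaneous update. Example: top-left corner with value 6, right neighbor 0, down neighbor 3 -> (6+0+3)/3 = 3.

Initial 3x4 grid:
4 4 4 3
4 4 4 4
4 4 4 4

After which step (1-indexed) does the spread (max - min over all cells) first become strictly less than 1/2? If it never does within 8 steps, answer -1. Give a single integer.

Step 1: max=4, min=11/3, spread=1/3
  -> spread < 1/2 first at step 1
Step 2: max=4, min=67/18, spread=5/18
Step 3: max=4, min=823/216, spread=41/216
Step 4: max=4, min=99463/25920, spread=4217/25920
Step 5: max=28721/7200, min=6011651/1555200, spread=38417/311040
Step 6: max=573403/144000, min=362047789/93312000, spread=1903471/18662400
Step 7: max=17164241/4320000, min=21793890911/5598720000, spread=18038617/223948800
Step 8: max=1542273241/388800000, min=1310424617149/335923200000, spread=883978523/13436928000

Answer: 1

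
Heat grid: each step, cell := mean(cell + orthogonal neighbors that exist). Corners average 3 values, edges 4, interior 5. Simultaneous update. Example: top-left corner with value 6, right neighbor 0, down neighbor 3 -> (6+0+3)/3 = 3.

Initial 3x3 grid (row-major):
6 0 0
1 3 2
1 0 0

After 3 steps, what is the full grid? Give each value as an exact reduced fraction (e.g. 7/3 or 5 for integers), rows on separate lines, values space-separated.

After step 1:
  7/3 9/4 2/3
  11/4 6/5 5/4
  2/3 1 2/3
After step 2:
  22/9 129/80 25/18
  139/80 169/100 227/240
  53/36 53/60 35/36
After step 3:
  1043/540 8563/4800 1421/1080
  8813/4800 8243/6000 17989/14400
  2947/2160 1129/900 2017/2160

Answer: 1043/540 8563/4800 1421/1080
8813/4800 8243/6000 17989/14400
2947/2160 1129/900 2017/2160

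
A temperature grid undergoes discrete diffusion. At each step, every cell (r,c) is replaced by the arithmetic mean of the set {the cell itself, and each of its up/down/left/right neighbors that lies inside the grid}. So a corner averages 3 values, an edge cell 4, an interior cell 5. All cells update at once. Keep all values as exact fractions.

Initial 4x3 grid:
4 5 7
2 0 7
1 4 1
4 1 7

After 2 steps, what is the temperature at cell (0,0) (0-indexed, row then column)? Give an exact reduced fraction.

Step 1: cell (0,0) = 11/3
Step 2: cell (0,0) = 113/36
Full grid after step 2:
  113/36 22/5 169/36
  353/120 29/10 553/120
  79/40 33/10 129/40
  35/12 13/5 47/12

Answer: 113/36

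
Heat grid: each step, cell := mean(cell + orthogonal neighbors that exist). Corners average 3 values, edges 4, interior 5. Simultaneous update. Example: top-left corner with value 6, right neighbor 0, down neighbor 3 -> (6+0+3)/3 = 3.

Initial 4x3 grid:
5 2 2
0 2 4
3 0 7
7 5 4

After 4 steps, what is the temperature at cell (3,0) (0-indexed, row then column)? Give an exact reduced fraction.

Step 1: cell (3,0) = 5
Step 2: cell (3,0) = 23/6
Step 3: cell (3,0) = 697/180
Step 4: cell (3,0) = 1309/360
Full grid after step 4:
  67169/25920 151159/57600 74929/25920
  58769/21600 71197/24000 16561/5400
  2651/800 60659/18000 19763/5400
  1309/360 84317/21600 12751/3240

Answer: 1309/360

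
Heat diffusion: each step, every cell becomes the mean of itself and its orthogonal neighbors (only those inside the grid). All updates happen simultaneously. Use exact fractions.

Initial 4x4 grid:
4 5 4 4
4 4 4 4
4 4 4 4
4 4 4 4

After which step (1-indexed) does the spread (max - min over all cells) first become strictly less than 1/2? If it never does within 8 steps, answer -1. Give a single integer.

Answer: 1

Derivation:
Step 1: max=13/3, min=4, spread=1/3
  -> spread < 1/2 first at step 1
Step 2: max=511/120, min=4, spread=31/120
Step 3: max=4531/1080, min=4, spread=211/1080
Step 4: max=448843/108000, min=4, spread=16843/108000
Step 5: max=4026643/972000, min=36079/9000, spread=130111/972000
Step 6: max=120282367/29160000, min=2167159/540000, spread=3255781/29160000
Step 7: max=3599553691/874800000, min=2171107/540000, spread=82360351/874800000
Step 8: max=107727316891/26244000000, min=391306441/97200000, spread=2074577821/26244000000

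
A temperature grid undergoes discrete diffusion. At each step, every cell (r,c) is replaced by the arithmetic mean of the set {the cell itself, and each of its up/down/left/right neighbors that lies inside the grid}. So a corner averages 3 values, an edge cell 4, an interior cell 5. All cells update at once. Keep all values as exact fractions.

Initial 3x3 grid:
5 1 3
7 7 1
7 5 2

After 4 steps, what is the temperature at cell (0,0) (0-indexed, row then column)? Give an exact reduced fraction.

Answer: 299747/64800

Derivation:
Step 1: cell (0,0) = 13/3
Step 2: cell (0,0) = 89/18
Step 3: cell (0,0) = 4981/1080
Step 4: cell (0,0) = 299747/64800
Full grid after step 4:
  299747/64800 288229/72000 464519/129600
  2094749/432000 130823/30000 3176123/864000
  661669/129600 144449/32000 260947/64800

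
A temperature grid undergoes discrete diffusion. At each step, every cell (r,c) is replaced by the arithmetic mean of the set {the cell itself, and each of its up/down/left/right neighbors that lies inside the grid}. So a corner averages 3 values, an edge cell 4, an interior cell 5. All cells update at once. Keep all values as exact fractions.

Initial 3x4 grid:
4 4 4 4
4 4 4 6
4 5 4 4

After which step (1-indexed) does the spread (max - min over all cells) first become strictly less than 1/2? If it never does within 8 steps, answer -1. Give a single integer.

Answer: 3

Derivation:
Step 1: max=14/3, min=4, spread=2/3
Step 2: max=547/120, min=4, spread=67/120
Step 3: max=604/135, min=731/180, spread=223/540
  -> spread < 1/2 first at step 3
Step 4: max=286081/64800, min=22153/5400, spread=4049/12960
Step 5: max=17074409/3888000, min=446129/108000, spread=202753/777600
Step 6: max=1017973351/233280000, min=40408999/9720000, spread=385259/1866240
Step 7: max=60825359909/13996800000, min=2435385091/583200000, spread=95044709/559872000
Step 8: max=3635808336031/839808000000, min=16299315341/3888000000, spread=921249779/6718464000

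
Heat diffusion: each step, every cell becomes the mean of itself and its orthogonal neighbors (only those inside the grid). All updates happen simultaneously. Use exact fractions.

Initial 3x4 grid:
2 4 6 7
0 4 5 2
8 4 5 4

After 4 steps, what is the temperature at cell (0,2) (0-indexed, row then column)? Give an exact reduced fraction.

Answer: 78943/18000

Derivation:
Step 1: cell (0,2) = 11/2
Step 2: cell (0,2) = 189/40
Step 3: cell (0,2) = 1791/400
Step 4: cell (0,2) = 78943/18000
Full grid after step 4:
  79141/21600 70843/18000 78943/18000 98651/21600
  537929/144000 30427/7500 391349/90000 1944887/432000
  14261/3600 297247/72000 940441/216000 142889/32400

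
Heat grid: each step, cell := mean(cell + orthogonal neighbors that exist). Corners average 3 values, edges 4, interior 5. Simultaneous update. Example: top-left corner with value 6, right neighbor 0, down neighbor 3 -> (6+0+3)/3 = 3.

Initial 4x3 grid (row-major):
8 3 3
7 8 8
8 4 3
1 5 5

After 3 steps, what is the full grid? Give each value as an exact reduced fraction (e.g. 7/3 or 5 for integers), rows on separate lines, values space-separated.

Answer: 871/144 41851/7200 289/54
14657/2400 33793/6000 19523/3600
38671/7200 2659/500 2231/450
5333/1080 22189/4800 10121/2160

Derivation:
After step 1:
  6 11/2 14/3
  31/4 6 11/2
  5 28/5 5
  14/3 15/4 13/3
After step 2:
  77/12 133/24 47/9
  99/16 607/100 127/24
  1381/240 507/100 613/120
  161/36 367/80 157/36
After step 3:
  871/144 41851/7200 289/54
  14657/2400 33793/6000 19523/3600
  38671/7200 2659/500 2231/450
  5333/1080 22189/4800 10121/2160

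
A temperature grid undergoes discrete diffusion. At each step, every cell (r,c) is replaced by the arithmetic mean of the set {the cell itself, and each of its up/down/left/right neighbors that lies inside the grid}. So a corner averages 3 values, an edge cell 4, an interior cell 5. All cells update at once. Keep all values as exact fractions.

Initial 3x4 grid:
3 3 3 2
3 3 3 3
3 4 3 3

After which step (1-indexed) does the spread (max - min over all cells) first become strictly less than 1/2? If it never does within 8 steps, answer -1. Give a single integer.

Answer: 3

Derivation:
Step 1: max=10/3, min=8/3, spread=2/3
Step 2: max=391/120, min=49/18, spread=193/360
Step 3: max=3451/1080, min=607/216, spread=52/135
  -> spread < 1/2 first at step 3
Step 4: max=102241/32400, min=371099/129600, spread=7573/25920
Step 5: max=1522871/486000, min=22547431/7776000, spread=363701/1555200
Step 6: max=181389833/58320000, min=1365988289/466560000, spread=681043/3732480
Step 7: max=2706096043/874800000, min=82512757051/27993600000, spread=163292653/1119744000
Step 8: max=323218210699/104976000000, min=4977119565809/1679616000000, spread=1554974443/13436928000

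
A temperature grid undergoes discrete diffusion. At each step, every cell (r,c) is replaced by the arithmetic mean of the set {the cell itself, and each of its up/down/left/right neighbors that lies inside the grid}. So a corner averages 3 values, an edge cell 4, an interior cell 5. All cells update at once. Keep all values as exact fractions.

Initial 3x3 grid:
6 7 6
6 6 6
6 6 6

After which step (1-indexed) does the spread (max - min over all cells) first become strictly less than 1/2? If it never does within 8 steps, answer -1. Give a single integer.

Answer: 1

Derivation:
Step 1: max=19/3, min=6, spread=1/3
  -> spread < 1/2 first at step 1
Step 2: max=1507/240, min=6, spread=67/240
Step 3: max=13397/2160, min=1207/200, spread=1807/10800
Step 4: max=5341963/864000, min=32761/5400, spread=33401/288000
Step 5: max=47885933/7776000, min=3283391/540000, spread=3025513/38880000
Step 6: max=19127326867/3110400000, min=175555949/28800000, spread=53531/995328
Step 7: max=1145776925849/186624000000, min=47447116051/7776000000, spread=450953/11943936
Step 8: max=68693543560603/11197440000000, min=5699728610519/933120000000, spread=3799043/143327232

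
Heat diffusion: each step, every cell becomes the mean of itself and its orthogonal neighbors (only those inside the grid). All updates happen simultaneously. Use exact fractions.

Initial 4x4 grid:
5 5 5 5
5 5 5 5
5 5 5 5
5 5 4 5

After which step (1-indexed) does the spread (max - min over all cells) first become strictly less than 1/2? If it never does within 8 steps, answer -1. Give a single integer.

Answer: 1

Derivation:
Step 1: max=5, min=14/3, spread=1/3
  -> spread < 1/2 first at step 1
Step 2: max=5, min=569/120, spread=31/120
Step 3: max=5, min=5189/1080, spread=211/1080
Step 4: max=5, min=523157/108000, spread=16843/108000
Step 5: max=44921/9000, min=4721357/972000, spread=130111/972000
Step 6: max=2692841/540000, min=142157633/29160000, spread=3255781/29160000
Step 7: max=2688893/540000, min=4273646309/874800000, spread=82360351/874800000
Step 8: max=483493559/97200000, min=128468683109/26244000000, spread=2074577821/26244000000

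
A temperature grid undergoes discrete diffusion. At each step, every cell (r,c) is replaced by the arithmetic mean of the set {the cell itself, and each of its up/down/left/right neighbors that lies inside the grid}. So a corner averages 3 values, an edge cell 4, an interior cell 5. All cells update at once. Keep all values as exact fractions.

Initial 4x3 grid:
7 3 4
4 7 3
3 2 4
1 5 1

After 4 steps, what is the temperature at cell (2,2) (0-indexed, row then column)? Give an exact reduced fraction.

Answer: 76019/21600

Derivation:
Step 1: cell (2,2) = 5/2
Step 2: cell (2,2) = 109/30
Step 3: cell (2,2) = 581/180
Step 4: cell (2,2) = 76019/21600
Full grid after step 4:
  115681/25920 48901/11520 109331/25920
  34723/8640 32811/8000 16429/4320
  52321/14400 244919/72000 76019/21600
  3011/960 556027/172800 80207/25920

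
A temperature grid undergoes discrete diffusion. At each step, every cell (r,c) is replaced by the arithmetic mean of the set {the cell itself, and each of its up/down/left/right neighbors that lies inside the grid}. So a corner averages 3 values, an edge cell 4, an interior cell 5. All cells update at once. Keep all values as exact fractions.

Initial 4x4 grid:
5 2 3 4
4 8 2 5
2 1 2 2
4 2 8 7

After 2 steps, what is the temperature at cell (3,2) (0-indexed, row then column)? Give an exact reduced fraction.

Step 1: cell (3,2) = 19/4
Step 2: cell (3,2) = 103/24
Full grid after step 2:
  155/36 859/240 61/16 10/3
  437/120 393/100 82/25 61/16
  79/24 159/50 15/4 191/48
  55/18 85/24 103/24 173/36

Answer: 103/24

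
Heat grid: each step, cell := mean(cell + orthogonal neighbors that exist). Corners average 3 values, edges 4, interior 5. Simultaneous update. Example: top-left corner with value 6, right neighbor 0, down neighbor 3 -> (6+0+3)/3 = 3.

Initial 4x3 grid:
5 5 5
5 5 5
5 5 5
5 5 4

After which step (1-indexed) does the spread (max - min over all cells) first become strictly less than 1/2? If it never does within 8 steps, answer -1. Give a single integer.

Step 1: max=5, min=14/3, spread=1/3
  -> spread < 1/2 first at step 1
Step 2: max=5, min=85/18, spread=5/18
Step 3: max=5, min=1039/216, spread=41/216
Step 4: max=5, min=125383/25920, spread=4217/25920
Step 5: max=35921/7200, min=7566851/1555200, spread=38417/311040
Step 6: max=717403/144000, min=455359789/93312000, spread=1903471/18662400
Step 7: max=21484241/4320000, min=27392610911/5598720000, spread=18038617/223948800
Step 8: max=1931073241/388800000, min=1646347817149/335923200000, spread=883978523/13436928000

Answer: 1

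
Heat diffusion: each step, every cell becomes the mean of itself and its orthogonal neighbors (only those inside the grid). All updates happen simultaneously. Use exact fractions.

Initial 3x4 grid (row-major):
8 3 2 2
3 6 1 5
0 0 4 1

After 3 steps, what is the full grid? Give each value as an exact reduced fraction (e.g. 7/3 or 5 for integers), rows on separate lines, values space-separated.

Answer: 1007/270 26887/7200 6989/2400 44/15
49709/14400 4339/1500 2257/750 36769/14400
203/80 3227/1200 4223/1800 5861/2160

Derivation:
After step 1:
  14/3 19/4 2 3
  17/4 13/5 18/5 9/4
  1 5/2 3/2 10/3
After step 2:
  41/9 841/240 267/80 29/12
  751/240 177/50 239/100 731/240
  31/12 19/10 41/15 85/36
After step 3:
  1007/270 26887/7200 6989/2400 44/15
  49709/14400 4339/1500 2257/750 36769/14400
  203/80 3227/1200 4223/1800 5861/2160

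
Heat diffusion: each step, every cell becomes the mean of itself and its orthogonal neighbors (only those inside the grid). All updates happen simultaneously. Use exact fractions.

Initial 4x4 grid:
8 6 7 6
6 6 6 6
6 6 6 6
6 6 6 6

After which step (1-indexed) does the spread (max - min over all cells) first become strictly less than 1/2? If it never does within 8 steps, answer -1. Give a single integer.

Step 1: max=27/4, min=6, spread=3/4
Step 2: max=239/36, min=6, spread=23/36
Step 3: max=1393/216, min=6, spread=97/216
  -> spread < 1/2 first at step 3
Step 4: max=207551/32400, min=6009/1000, spread=64297/162000
Step 5: max=6164177/972000, min=20329/3375, spread=12377/38880
Step 6: max=184021937/29160000, min=120839/20000, spread=313547/1166400
Step 7: max=1098635953/174960000, min=29423063/4860000, spread=7881137/34992000
Step 8: max=164250516101/26244000000, min=8848813357/1458000000, spread=198875027/1049760000

Answer: 3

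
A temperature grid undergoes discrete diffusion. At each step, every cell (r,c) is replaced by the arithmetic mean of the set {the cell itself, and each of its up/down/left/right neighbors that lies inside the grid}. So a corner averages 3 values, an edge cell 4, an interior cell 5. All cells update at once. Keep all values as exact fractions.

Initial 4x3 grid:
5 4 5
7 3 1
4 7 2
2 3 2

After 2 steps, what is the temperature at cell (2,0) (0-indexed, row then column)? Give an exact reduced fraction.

Step 1: cell (2,0) = 5
Step 2: cell (2,0) = 331/80
Full grid after step 2:
  43/9 1039/240 31/9
  1169/240 399/100 809/240
  331/80 197/50 713/240
  23/6 379/120 53/18

Answer: 331/80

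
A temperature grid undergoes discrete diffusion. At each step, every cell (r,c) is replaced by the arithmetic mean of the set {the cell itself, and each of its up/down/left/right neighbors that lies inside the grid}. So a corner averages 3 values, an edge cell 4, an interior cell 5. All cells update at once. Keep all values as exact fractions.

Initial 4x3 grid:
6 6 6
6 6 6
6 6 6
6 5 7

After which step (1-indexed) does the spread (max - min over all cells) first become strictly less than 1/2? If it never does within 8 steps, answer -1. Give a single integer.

Step 1: max=25/4, min=17/3, spread=7/12
Step 2: max=73/12, min=88/15, spread=13/60
  -> spread < 1/2 first at step 2
Step 3: max=14501/2400, min=793/135, spread=3629/21600
Step 4: max=144469/24000, min=191999/32400, spread=60683/648000
Step 5: max=1298189/216000, min=5766053/972000, spread=30319/388800
Step 6: max=38889233/6480000, min=346919047/58320000, spread=61681/1166400
Step 7: max=1166230361/194400000, min=10417052299/1749600000, spread=1580419/34992000
Step 8: max=69916774099/11664000000, min=625722082391/104976000000, spread=7057769/209952000

Answer: 2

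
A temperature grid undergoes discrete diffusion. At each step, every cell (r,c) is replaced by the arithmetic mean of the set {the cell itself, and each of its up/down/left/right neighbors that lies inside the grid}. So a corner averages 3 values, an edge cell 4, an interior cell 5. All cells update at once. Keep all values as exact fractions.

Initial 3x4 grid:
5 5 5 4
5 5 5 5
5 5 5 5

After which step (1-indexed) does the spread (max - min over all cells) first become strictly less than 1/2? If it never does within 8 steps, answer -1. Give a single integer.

Step 1: max=5, min=14/3, spread=1/3
  -> spread < 1/2 first at step 1
Step 2: max=5, min=85/18, spread=5/18
Step 3: max=5, min=1039/216, spread=41/216
Step 4: max=5, min=125383/25920, spread=4217/25920
Step 5: max=35921/7200, min=7566851/1555200, spread=38417/311040
Step 6: max=717403/144000, min=455359789/93312000, spread=1903471/18662400
Step 7: max=21484241/4320000, min=27392610911/5598720000, spread=18038617/223948800
Step 8: max=1931073241/388800000, min=1646347817149/335923200000, spread=883978523/13436928000

Answer: 1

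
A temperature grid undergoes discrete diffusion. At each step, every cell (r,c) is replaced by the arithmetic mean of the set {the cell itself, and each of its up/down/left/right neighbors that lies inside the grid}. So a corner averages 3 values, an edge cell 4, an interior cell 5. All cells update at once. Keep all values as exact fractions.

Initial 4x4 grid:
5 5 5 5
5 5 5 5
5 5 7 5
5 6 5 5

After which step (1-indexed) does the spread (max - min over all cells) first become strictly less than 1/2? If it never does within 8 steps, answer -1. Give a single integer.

Answer: 3

Derivation:
Step 1: max=23/4, min=5, spread=3/4
Step 2: max=553/100, min=5, spread=53/100
Step 3: max=1089/200, min=5, spread=89/200
  -> spread < 1/2 first at step 3
Step 4: max=58049/10800, min=911/180, spread=3389/10800
Step 5: max=240887/45000, min=137039/27000, spread=18733/67500
Step 6: max=51811103/9720000, min=2758403/540000, spread=2159849/9720000
Step 7: max=1548082979/291600000, min=2489561/486000, spread=54346379/291600000
Step 8: max=46343503499/8748000000, min=1499017883/291600000, spread=1372967009/8748000000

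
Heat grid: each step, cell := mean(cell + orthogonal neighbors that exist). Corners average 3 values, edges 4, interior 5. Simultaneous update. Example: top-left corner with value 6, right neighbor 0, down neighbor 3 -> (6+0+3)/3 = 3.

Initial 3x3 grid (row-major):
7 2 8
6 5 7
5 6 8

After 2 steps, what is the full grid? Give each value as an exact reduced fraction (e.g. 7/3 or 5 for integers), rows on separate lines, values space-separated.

After step 1:
  5 11/2 17/3
  23/4 26/5 7
  17/3 6 7
After step 2:
  65/12 641/120 109/18
  1297/240 589/100 373/60
  209/36 179/30 20/3

Answer: 65/12 641/120 109/18
1297/240 589/100 373/60
209/36 179/30 20/3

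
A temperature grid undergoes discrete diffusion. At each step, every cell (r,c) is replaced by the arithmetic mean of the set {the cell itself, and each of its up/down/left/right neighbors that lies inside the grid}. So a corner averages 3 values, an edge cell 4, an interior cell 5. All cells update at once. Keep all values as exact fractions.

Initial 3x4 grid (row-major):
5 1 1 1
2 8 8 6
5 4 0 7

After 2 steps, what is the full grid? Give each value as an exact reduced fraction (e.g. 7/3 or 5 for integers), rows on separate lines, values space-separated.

After step 1:
  8/3 15/4 11/4 8/3
  5 23/5 23/5 11/2
  11/3 17/4 19/4 13/3
After step 2:
  137/36 413/120 413/120 131/36
  239/60 111/25 111/25 171/40
  155/36 259/60 269/60 175/36

Answer: 137/36 413/120 413/120 131/36
239/60 111/25 111/25 171/40
155/36 259/60 269/60 175/36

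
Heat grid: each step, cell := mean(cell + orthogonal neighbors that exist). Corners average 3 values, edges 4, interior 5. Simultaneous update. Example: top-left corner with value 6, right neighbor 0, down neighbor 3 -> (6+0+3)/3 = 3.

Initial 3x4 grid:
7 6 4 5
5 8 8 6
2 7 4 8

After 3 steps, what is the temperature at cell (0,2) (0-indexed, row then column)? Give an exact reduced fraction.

Step 1: cell (0,2) = 23/4
Step 2: cell (0,2) = 23/4
Step 3: cell (0,2) = 3629/600
Full grid after step 3:
  2143/360 1787/300 3629/600 841/144
  40963/7200 18107/3000 12023/2000 29617/4800
  6029/1080 20669/3600 7433/1200 295/48

Answer: 3629/600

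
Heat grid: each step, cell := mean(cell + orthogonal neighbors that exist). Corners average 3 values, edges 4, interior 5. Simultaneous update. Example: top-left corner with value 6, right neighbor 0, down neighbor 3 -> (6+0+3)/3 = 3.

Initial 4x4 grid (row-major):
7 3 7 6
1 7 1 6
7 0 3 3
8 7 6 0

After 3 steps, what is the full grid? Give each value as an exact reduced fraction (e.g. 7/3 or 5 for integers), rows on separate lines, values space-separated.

After step 1:
  11/3 6 17/4 19/3
  11/2 12/5 24/5 4
  4 24/5 13/5 3
  22/3 21/4 4 3
After step 2:
  91/18 979/240 1283/240 175/36
  467/120 47/10 361/100 68/15
  649/120 381/100 96/25 63/20
  199/36 1283/240 297/80 10/3
After step 3:
  9379/2160 1381/288 32213/7200 10613/2160
  343/72 24109/6000 5287/1200 14539/3600
  8387/1800 1109/240 7249/2000 4457/1200
  11723/2160 33113/7200 9739/2400 2447/720

Answer: 9379/2160 1381/288 32213/7200 10613/2160
343/72 24109/6000 5287/1200 14539/3600
8387/1800 1109/240 7249/2000 4457/1200
11723/2160 33113/7200 9739/2400 2447/720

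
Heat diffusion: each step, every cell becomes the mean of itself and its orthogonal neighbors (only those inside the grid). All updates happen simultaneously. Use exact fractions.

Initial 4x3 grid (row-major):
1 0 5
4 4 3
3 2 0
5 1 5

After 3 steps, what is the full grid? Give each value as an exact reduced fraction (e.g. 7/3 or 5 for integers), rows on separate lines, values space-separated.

Answer: 1339/540 18161/7200 1399/540
4759/1800 7879/3000 1171/450
869/300 5281/2000 521/200
139/48 13399/4800 361/144

Derivation:
After step 1:
  5/3 5/2 8/3
  3 13/5 3
  7/2 2 5/2
  3 13/4 2
After step 2:
  43/18 283/120 49/18
  323/120 131/50 323/120
  23/8 277/100 19/8
  13/4 41/16 31/12
After step 3:
  1339/540 18161/7200 1399/540
  4759/1800 7879/3000 1171/450
  869/300 5281/2000 521/200
  139/48 13399/4800 361/144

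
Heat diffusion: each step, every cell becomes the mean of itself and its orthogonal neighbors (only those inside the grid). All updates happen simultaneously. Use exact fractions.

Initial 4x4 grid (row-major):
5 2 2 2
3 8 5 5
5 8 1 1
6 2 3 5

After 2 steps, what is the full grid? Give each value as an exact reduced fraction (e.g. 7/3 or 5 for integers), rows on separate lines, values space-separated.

Answer: 77/18 233/60 71/20 3
1157/240 237/50 19/5 269/80
1193/240 477/100 367/100 257/80
175/36 499/120 141/40 35/12

Derivation:
After step 1:
  10/3 17/4 11/4 3
  21/4 26/5 21/5 13/4
  11/2 24/5 18/5 3
  13/3 19/4 11/4 3
After step 2:
  77/18 233/60 71/20 3
  1157/240 237/50 19/5 269/80
  1193/240 477/100 367/100 257/80
  175/36 499/120 141/40 35/12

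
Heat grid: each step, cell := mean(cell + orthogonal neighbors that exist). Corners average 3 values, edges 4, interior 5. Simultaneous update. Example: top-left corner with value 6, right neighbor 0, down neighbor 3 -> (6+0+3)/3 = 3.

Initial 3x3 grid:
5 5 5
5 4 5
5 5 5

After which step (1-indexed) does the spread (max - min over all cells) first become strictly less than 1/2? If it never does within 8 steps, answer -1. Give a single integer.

Step 1: max=5, min=19/4, spread=1/4
  -> spread < 1/2 first at step 1
Step 2: max=391/80, min=119/25, spread=51/400
Step 3: max=1753/360, min=23177/4800, spread=589/14400
Step 4: max=1398919/288000, min=145057/30000, spread=31859/1440000
Step 5: max=8735279/1800000, min=83708393/17280000, spread=751427/86400000
Step 6: max=5028936871/1036800000, min=523365313/108000000, spread=23149331/5184000000
Step 7: max=31425068111/6480000000, min=301557345737/62208000000, spread=616540643/311040000000
Step 8: max=18098467991239/3732480000000, min=1884887546017/388800000000, spread=17737747379/18662400000000

Answer: 1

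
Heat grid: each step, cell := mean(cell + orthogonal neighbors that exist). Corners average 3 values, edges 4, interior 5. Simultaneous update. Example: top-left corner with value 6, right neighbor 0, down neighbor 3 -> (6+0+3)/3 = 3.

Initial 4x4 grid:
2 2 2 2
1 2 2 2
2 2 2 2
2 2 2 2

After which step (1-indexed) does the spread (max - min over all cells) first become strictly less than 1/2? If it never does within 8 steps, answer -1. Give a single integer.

Answer: 1

Derivation:
Step 1: max=2, min=5/3, spread=1/3
  -> spread < 1/2 first at step 1
Step 2: max=2, min=209/120, spread=31/120
Step 3: max=2, min=1949/1080, spread=211/1080
Step 4: max=2, min=199157/108000, spread=16843/108000
Step 5: max=17921/9000, min=1805357/972000, spread=130111/972000
Step 6: max=1072841/540000, min=54677633/29160000, spread=3255781/29160000
Step 7: max=1068893/540000, min=1649246309/874800000, spread=82360351/874800000
Step 8: max=191893559/97200000, min=49736683109/26244000000, spread=2074577821/26244000000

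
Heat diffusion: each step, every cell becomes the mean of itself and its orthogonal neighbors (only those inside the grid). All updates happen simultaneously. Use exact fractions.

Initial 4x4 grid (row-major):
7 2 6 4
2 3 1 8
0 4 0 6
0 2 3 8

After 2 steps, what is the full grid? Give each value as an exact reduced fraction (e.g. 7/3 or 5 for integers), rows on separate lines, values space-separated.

Answer: 67/18 829/240 347/80 14/3
317/120 153/50 84/25 397/80
209/120 43/20 339/100 1123/240
53/36 239/120 419/120 173/36

Derivation:
After step 1:
  11/3 9/2 13/4 6
  3 12/5 18/5 19/4
  3/2 9/5 14/5 11/2
  2/3 9/4 13/4 17/3
After step 2:
  67/18 829/240 347/80 14/3
  317/120 153/50 84/25 397/80
  209/120 43/20 339/100 1123/240
  53/36 239/120 419/120 173/36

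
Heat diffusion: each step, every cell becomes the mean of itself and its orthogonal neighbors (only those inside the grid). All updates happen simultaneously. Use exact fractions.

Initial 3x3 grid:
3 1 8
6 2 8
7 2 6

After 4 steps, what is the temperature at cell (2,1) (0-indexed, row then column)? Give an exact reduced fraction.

Step 1: cell (2,1) = 17/4
Step 2: cell (2,1) = 1103/240
Step 3: cell (2,1) = 67621/14400
Step 4: cell (2,1) = 4023287/864000
Full grid after step 4:
  135709/32400 633527/144000 303943/64800
  1854331/432000 1635169/360000 86519/18000
  192587/43200 4023287/864000 633211/129600

Answer: 4023287/864000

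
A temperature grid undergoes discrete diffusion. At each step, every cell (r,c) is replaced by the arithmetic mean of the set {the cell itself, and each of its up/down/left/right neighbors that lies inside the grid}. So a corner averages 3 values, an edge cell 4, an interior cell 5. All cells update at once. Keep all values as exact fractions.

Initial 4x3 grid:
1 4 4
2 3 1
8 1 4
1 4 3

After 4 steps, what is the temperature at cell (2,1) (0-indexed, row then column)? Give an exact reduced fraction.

Step 1: cell (2,1) = 4
Step 2: cell (2,1) = 137/50
Step 3: cell (2,1) = 819/250
Step 4: cell (2,1) = 120271/40000
Full grid after step 4:
  5971/2025 303307/108000 62449/21600
  318427/108000 544157/180000 68081/24000
  351067/108000 120271/40000 662509/216000
  416599/129600 935317/288000 391049/129600

Answer: 120271/40000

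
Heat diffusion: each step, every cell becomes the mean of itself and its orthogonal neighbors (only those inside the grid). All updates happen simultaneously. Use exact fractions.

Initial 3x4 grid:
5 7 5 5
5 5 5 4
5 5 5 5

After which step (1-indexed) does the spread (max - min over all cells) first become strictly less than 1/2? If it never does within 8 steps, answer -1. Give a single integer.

Step 1: max=17/3, min=14/3, spread=1
Step 2: max=331/60, min=1133/240, spread=191/240
Step 3: max=2911/540, min=10363/2160, spread=427/720
Step 4: max=85753/16200, min=633329/129600, spread=1171/2880
  -> spread < 1/2 first at step 4
Step 5: max=2559031/486000, min=38194531/7776000, spread=183331/518400
Step 6: max=152251649/29160000, min=2311610009/466560000, spread=331777/1244160
Step 7: max=4547216783/874800000, min=139323396331/27993600000, spread=9166727/41472000
Step 8: max=543172800719/104976000000, min=8398507364129/1679616000000, spread=779353193/4478976000

Answer: 4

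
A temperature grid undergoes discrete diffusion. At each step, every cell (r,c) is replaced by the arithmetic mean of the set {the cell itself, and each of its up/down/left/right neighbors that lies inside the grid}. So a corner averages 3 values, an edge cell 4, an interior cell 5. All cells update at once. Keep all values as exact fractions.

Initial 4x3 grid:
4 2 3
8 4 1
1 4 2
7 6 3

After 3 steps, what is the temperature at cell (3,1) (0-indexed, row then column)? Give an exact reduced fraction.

Step 1: cell (3,1) = 5
Step 2: cell (3,1) = 251/60
Step 3: cell (3,1) = 15061/3600
Full grid after step 3:
  4289/1080 48629/14400 697/240
  29257/7200 10763/3000 587/200
  31657/7200 22691/6000 12041/3600
  9649/2160 15061/3600 983/270

Answer: 15061/3600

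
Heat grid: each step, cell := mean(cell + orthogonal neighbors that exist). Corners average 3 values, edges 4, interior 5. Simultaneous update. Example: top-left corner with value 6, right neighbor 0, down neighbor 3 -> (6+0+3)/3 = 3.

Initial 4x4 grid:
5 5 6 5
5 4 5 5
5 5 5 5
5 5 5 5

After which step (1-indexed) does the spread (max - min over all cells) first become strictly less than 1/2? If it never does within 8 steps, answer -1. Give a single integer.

Answer: 2

Derivation:
Step 1: max=16/3, min=19/4, spread=7/12
Step 2: max=187/36, min=487/100, spread=73/225
  -> spread < 1/2 first at step 2
Step 3: max=2221/432, min=11737/2400, spread=5417/21600
Step 4: max=330563/64800, min=7871/1600, spread=943/5184
Step 5: max=9861737/1944000, min=10654609/2160000, spread=2725889/19440000
Step 6: max=294776459/58320000, min=35557829/7200000, spread=67580441/583200000
Step 7: max=1763500693/349920000, min=961420307/194400000, spread=82360351/874800000
Step 8: max=263980244723/52488000000, min=28870121009/5832000000, spread=2074577821/26244000000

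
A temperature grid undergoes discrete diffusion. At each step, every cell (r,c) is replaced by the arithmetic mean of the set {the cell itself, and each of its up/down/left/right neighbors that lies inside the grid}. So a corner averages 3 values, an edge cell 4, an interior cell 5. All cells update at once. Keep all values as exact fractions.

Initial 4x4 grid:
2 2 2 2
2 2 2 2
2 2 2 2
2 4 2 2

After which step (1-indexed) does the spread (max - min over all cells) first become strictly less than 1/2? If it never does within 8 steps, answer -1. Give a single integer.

Answer: 3

Derivation:
Step 1: max=8/3, min=2, spread=2/3
Step 2: max=151/60, min=2, spread=31/60
Step 3: max=1291/540, min=2, spread=211/540
  -> spread < 1/2 first at step 3
Step 4: max=124843/54000, min=2, spread=16843/54000
Step 5: max=1110643/486000, min=9079/4500, spread=130111/486000
Step 6: max=32802367/14580000, min=547159/270000, spread=3255781/14580000
Step 7: max=975153691/437400000, min=551107/270000, spread=82360351/437400000
Step 8: max=28995316891/13122000000, min=99706441/48600000, spread=2074577821/13122000000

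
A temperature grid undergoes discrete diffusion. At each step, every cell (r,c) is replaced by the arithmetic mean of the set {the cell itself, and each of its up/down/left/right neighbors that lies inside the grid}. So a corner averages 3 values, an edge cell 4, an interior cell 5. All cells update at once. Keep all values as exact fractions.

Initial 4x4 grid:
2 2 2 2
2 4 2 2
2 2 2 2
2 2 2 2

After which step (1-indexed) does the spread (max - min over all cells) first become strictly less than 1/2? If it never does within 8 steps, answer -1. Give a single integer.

Answer: 2

Derivation:
Step 1: max=5/2, min=2, spread=1/2
Step 2: max=61/25, min=2, spread=11/25
  -> spread < 1/2 first at step 2
Step 3: max=2767/1200, min=2, spread=367/1200
Step 4: max=12371/5400, min=613/300, spread=1337/5400
Step 5: max=365669/162000, min=18469/9000, spread=33227/162000
Step 6: max=10934327/4860000, min=112049/54000, spread=849917/4860000
Step 7: max=325314347/145800000, min=1688533/810000, spread=21378407/145800000
Step 8: max=9714462371/4374000000, min=509688343/243000000, spread=540072197/4374000000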